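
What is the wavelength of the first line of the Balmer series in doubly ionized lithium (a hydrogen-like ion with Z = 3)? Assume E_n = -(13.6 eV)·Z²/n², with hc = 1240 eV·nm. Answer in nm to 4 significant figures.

The Balmer series terminates on n_f = 2; the first line has n_i = 2+1 = 3.
ΔE = 122.4 × (1/2² − 1/3²) = 17.00 eV.
λ = 1240 / 17.00 = 72.94 nm.

72.94 nm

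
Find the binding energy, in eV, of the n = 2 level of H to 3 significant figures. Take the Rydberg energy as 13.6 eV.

3.40 eV

E_2 = −13.60/4 = −3.40 eV, so ionization (to E = 0) requires 3.40 eV.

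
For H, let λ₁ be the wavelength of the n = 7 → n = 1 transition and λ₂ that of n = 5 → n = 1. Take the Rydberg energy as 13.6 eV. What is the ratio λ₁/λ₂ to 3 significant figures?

0.980

λ ∝ 1/ΔE ∝ 1/(1/n_f² − 1/n_i²), and the Z² and hc factors cancel in the ratio.
λ₁/λ₂ = (1/1² − 1/5²)/(1/1² − 1/7²) = 0.9600/0.9796 = 0.980.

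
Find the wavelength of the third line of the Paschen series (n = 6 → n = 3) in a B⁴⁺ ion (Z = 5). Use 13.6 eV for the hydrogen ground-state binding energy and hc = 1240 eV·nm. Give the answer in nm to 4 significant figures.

43.76 nm

The Paschen series terminates on n_f = 3; the third line has n_i = 3+3 = 6.
ΔE = 340.0 × (1/3² − 1/6²) = 28.33 eV.
λ = 1240 / 28.33 = 43.76 nm.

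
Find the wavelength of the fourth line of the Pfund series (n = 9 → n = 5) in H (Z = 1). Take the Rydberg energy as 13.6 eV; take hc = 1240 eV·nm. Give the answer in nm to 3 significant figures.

3300 nm

The Pfund series terminates on n_f = 5; the fourth line has n_i = 5+4 = 9.
ΔE = 13.60 × (1/5² − 1/9²) = 0.3761 eV.
λ = 1240 / 0.3761 = 3300 nm.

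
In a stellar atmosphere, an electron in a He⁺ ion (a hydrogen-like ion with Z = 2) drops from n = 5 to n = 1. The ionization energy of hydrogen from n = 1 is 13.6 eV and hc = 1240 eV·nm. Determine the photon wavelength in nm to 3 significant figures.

For Z = 2 the level energies scale as Z², so the effective Rydberg energy is 13.6 × 4 = 54.40 eV.
ΔE = 54.40 × (1/1² − 1/5²) = 54.40 × 0.9600 = 52.22 eV.
λ = hc/ΔE = 1240 / 52.22 = 23.7 nm.

23.7 nm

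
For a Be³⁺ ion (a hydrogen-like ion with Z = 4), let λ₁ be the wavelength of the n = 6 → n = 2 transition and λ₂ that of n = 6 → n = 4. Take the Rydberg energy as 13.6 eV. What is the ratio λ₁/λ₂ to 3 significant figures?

0.156

λ ∝ 1/ΔE ∝ 1/(1/n_f² − 1/n_i²), and the Z² and hc factors cancel in the ratio.
λ₁/λ₂ = (1/4² − 1/6²)/(1/2² − 1/6²) = 0.03472/0.2222 = 0.156.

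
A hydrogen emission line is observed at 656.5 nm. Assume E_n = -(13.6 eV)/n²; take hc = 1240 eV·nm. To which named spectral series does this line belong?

Balmer

ΔE = 1240/656.5 = 1.889 eV.
This matches 13.6 × (1/2² − 1/3²), so n_f = 2: the Balmer series.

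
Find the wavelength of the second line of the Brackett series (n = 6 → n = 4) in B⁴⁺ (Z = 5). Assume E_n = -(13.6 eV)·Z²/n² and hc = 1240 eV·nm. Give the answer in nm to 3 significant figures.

The Brackett series terminates on n_f = 4; the second line has n_i = 4+2 = 6.
ΔE = 340.0 × (1/4² − 1/6²) = 11.81 eV.
λ = 1240 / 11.81 = 105 nm.

105 nm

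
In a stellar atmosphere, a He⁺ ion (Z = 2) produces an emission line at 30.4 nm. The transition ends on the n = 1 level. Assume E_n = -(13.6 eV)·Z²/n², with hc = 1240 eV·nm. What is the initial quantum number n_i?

n_i = 2

The photon energy is ΔE = hc/λ = 1240 / 30.4 = 40.79 eV.
With Z = 2, ΔE = 54.40 × (1/n_f² − 1/n_i²), so 1/n_f² − 1/n_i² = 0.7498.
With n_f = 1: 1/n_i² = 1/1 − 0.7498 = 0.2502, so n_i ≈ 2.00.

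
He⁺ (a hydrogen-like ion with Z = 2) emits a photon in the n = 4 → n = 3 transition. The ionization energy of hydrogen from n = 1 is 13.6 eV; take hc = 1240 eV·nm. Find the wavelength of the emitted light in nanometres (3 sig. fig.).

For Z = 2 the level energies scale as Z², so the effective Rydberg energy is 13.6 × 4 = 54.40 eV.
ΔE = 54.40 × (1/3² − 1/4²) = 54.40 × 0.04861 = 2.644 eV.
λ = hc/ΔE = 1240 / 2.644 = 469 nm.

469 nm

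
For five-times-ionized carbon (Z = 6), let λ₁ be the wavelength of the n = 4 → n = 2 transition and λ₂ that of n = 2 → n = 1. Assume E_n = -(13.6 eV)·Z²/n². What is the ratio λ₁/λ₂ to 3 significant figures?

4.00

λ ∝ 1/ΔE ∝ 1/(1/n_f² − 1/n_i²), and the Z² and hc factors cancel in the ratio.
λ₁/λ₂ = (1/1² − 1/2²)/(1/2² − 1/4²) = 0.7500/0.1875 = 4.00.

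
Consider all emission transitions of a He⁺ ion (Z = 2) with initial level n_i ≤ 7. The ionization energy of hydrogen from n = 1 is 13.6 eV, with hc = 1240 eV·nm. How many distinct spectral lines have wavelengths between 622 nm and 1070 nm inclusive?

2

Enumerate all n_i → n_f pairs with 1 ≤ n_f < n_i ≤ 7 and compute λ = 1240 / [13.6·4·(1/n_f² − 1/n_i²)].
Lines falling in [622, 1070] nm: 6→4 (656.5 nm), 5→4 (1013 nm).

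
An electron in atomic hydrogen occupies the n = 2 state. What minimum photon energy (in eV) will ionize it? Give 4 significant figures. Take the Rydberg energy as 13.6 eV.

E_2 = −13.60/4 = −3.400 eV, so ionization (to E = 0) requires 3.400 eV.

3.400 eV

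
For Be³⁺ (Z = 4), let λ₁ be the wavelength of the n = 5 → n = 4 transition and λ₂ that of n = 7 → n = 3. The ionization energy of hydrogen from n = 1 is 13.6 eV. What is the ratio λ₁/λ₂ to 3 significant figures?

4.03

λ ∝ 1/ΔE ∝ 1/(1/n_f² − 1/n_i²), and the Z² and hc factors cancel in the ratio.
λ₁/λ₂ = (1/3² − 1/7²)/(1/4² − 1/5²) = 0.09070/0.02250 = 4.03.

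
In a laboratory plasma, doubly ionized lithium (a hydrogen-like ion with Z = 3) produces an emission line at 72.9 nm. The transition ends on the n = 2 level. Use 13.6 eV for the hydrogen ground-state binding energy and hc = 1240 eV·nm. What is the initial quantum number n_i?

The photon energy is ΔE = hc/λ = 1240 / 72.9 = 17.01 eV.
With Z = 3, ΔE = 122.4 × (1/n_f² − 1/n_i²), so 1/n_f² − 1/n_i² = 0.1390.
With n_f = 2: 1/n_i² = 1/4 − 0.1390 = 0.1110, so n_i ≈ 3.00.

n_i = 3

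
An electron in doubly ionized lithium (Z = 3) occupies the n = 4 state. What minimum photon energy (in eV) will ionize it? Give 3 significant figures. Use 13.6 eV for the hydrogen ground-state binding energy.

E_n = −13.6 Z²/n² = −122.4/n² eV for Z = 3.
E_4 = −122.4/16 = −7.65 eV, so ionization (to E = 0) requires 7.65 eV.

7.65 eV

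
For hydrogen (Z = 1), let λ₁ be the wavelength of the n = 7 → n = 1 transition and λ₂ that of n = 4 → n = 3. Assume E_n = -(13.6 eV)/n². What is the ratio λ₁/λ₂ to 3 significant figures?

0.0496

λ ∝ 1/ΔE ∝ 1/(1/n_f² − 1/n_i²), and the Z² and hc factors cancel in the ratio.
λ₁/λ₂ = (1/3² − 1/4²)/(1/1² − 1/7²) = 0.04861/0.9796 = 0.0496.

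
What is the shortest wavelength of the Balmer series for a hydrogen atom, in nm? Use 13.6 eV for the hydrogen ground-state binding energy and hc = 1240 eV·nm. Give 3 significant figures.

365 nm

The Balmer series has lower level n_f = 2; the series limit corresponds to n_i → ∞.
ΔE_max = 13.6 × 1 / 2² = 3.400 eV.
λ_min = 1240 / 3.400 = 365 nm.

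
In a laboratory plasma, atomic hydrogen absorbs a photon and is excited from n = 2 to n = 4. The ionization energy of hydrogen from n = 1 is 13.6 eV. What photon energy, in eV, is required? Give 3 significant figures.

E_4 = −13.60/16 = −0.8500 eV and E_2 = −13.60/4 = −3.400 eV.
The photon energy is |E_4 − E_2| = 2.55 eV.

2.55 eV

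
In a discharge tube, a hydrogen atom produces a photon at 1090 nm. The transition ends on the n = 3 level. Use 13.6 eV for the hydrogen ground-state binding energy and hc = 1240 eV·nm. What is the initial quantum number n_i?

n_i = 6

The photon energy is ΔE = hc/λ = 1240 / 1090 = 1.138 eV.
With Z = 1, ΔE = 13.60 × (1/n_f² − 1/n_i²), so 1/n_f² − 1/n_i² = 0.08365.
With n_f = 3: 1/n_i² = 1/9 − 0.08365 = 0.02746, so n_i ≈ 6.03.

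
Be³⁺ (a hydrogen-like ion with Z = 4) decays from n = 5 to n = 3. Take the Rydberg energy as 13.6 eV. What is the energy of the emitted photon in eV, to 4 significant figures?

The Bohr energies scale as Z², so for Z = 4: E_n = −217.6/n² eV.
E_5 = −217.6/25 = −8.704 eV and E_3 = −217.6/9 = −24.18 eV.
The photon energy is |E_5 − E_3| = 15.47 eV.

15.47 eV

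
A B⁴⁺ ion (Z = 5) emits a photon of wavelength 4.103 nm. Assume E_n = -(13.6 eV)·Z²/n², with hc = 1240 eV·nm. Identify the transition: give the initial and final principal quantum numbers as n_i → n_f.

The photon energy is ΔE = hc/λ = 1240 / 4.103 = 302.2 eV.
With Z = 5, ΔE = 340.0 × (1/n_f² − 1/n_i²), so 1/n_f² − 1/n_i² = 0.8889.
Trying n_f = 1 gives 1/n_i² = 0.1111, i.e. n_i ≈ 3; this pair matches.

n_i = 3, n_f = 1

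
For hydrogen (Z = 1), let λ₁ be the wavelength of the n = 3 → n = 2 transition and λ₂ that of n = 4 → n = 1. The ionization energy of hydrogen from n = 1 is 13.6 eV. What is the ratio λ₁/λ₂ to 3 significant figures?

6.75

λ ∝ 1/ΔE ∝ 1/(1/n_f² − 1/n_i²), and the Z² and hc factors cancel in the ratio.
λ₁/λ₂ = (1/1² − 1/4²)/(1/2² − 1/3²) = 0.9375/0.1389 = 6.75.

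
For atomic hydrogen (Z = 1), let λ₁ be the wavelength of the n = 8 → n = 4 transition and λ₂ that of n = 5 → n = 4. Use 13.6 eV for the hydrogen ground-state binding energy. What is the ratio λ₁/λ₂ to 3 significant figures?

0.480

λ ∝ 1/ΔE ∝ 1/(1/n_f² − 1/n_i²), and the Z² and hc factors cancel in the ratio.
λ₁/λ₂ = (1/4² − 1/5²)/(1/4² − 1/8²) = 0.02250/0.04688 = 0.480.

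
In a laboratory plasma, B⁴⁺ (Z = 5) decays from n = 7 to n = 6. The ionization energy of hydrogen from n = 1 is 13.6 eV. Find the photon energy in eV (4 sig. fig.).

The Bohr energies scale as Z², so for Z = 5: E_n = −340.0/n² eV.
E_7 = −340.0/49 = −6.939 eV and E_6 = −340.0/36 = −9.444 eV.
The photon energy is |E_7 − E_6| = 2.506 eV.

2.506 eV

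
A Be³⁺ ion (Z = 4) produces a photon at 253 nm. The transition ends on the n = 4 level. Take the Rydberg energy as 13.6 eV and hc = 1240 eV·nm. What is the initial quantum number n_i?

n_i = 5

The photon energy is ΔE = hc/λ = 1240 / 253 = 4.901 eV.
With Z = 4, ΔE = 217.6 × (1/n_f² − 1/n_i²), so 1/n_f² − 1/n_i² = 0.02252.
With n_f = 4: 1/n_i² = 1/16 − 0.02252 = 0.03998, so n_i ≈ 5.00.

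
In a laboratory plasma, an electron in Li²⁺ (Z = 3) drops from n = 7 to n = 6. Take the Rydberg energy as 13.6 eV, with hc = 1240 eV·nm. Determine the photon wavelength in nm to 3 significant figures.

1370 nm

For Z = 3 the level energies scale as Z², so the effective Rydberg energy is 13.6 × 9 = 122.4 eV.
ΔE = 122.4 × (1/6² − 1/7²) = 122.4 × 0.007370 = 0.9020 eV.
λ = hc/ΔE = 1240 / 0.9020 = 1370 nm.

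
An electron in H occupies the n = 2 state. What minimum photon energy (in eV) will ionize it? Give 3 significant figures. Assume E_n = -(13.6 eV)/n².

3.40 eV

E_2 = −13.60/4 = −3.40 eV, so ionization (to E = 0) requires 3.40 eV.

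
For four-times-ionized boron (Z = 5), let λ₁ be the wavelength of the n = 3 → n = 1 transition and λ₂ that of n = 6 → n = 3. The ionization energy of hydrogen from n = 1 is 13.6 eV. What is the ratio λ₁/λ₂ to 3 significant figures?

0.0938

λ ∝ 1/ΔE ∝ 1/(1/n_f² − 1/n_i²), and the Z² and hc factors cancel in the ratio.
λ₁/λ₂ = (1/3² − 1/6²)/(1/1² − 1/3²) = 0.08333/0.8889 = 0.0938.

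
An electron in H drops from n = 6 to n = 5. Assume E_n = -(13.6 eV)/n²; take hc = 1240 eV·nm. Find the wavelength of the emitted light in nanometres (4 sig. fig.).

7460 nm

ΔE = 13.60 × (1/5² − 1/6²) = 13.60 × 0.01222 = 0.1662 eV.
λ = hc/ΔE = 1240 / 0.1662 = 7460 nm.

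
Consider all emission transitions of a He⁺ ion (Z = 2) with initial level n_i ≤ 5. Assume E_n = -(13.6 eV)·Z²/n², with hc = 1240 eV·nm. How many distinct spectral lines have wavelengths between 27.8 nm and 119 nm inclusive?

2

Enumerate all n_i → n_f pairs with 1 ≤ n_f < n_i ≤ 5 and compute λ = 1240 / [13.6·4·(1/n_f² − 1/n_i²)].
Lines falling in [27.8, 119] nm: 2→1 (30.39 nm), 5→2 (108.5 nm).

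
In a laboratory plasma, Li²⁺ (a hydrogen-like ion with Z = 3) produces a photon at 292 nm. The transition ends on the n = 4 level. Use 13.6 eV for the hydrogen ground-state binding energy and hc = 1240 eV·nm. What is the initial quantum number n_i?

n_i = 6

The photon energy is ΔE = hc/λ = 1240 / 292 = 4.247 eV.
With Z = 3, ΔE = 122.4 × (1/n_f² − 1/n_i²), so 1/n_f² − 1/n_i² = 0.03469.
With n_f = 4: 1/n_i² = 1/16 − 0.03469 = 0.02781, so n_i ≈ 6.00.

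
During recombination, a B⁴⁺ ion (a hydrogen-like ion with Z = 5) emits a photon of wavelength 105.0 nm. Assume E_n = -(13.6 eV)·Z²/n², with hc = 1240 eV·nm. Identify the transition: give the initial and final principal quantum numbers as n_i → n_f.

The photon energy is ΔE = hc/λ = 1240 / 105.0 = 11.81 eV.
With Z = 5, ΔE = 340.0 × (1/n_f² − 1/n_i²), so 1/n_f² − 1/n_i² = 0.03473.
Trying n_f = 4 gives 1/n_i² = 0.02777, i.e. n_i ≈ 6; this pair matches.

n_i = 6, n_f = 4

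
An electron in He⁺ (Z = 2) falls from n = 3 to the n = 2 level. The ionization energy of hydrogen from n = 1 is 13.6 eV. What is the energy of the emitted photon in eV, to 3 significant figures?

7.56 eV

The Bohr energies scale as Z², so for Z = 2: E_n = −54.40/n² eV.
E_3 = −54.40/9 = −6.044 eV and E_2 = −54.40/4 = −13.60 eV.
The photon energy is |E_3 − E_2| = 7.56 eV.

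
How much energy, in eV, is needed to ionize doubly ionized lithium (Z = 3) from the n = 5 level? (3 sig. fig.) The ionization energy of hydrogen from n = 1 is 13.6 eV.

4.90 eV

E_n = −13.6 Z²/n² = −122.4/n² eV for Z = 3.
E_5 = −122.4/25 = −4.90 eV, so ionization (to E = 0) requires 4.90 eV.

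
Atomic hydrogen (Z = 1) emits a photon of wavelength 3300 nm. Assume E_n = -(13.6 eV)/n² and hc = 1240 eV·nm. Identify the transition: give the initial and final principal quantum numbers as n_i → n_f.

The photon energy is ΔE = hc/λ = 1240 / 3300 = 0.3758 eV.
With Z = 1, ΔE = 13.60 × (1/n_f² − 1/n_i²), so 1/n_f² − 1/n_i² = 0.02763.
Trying n_f = 5 gives 1/n_i² = 0.01237, i.e. n_i ≈ 9; this pair matches.

n_i = 9, n_f = 5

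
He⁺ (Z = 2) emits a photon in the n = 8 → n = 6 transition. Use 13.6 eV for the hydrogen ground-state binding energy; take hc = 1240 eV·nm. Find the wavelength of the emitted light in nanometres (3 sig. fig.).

For Z = 2 the level energies scale as Z², so the effective Rydberg energy is 13.6 × 4 = 54.40 eV.
ΔE = 54.40 × (1/6² − 1/8²) = 54.40 × 0.01215 = 0.6611 eV.
λ = hc/ΔE = 1240 / 0.6611 = 1880 nm.

1880 nm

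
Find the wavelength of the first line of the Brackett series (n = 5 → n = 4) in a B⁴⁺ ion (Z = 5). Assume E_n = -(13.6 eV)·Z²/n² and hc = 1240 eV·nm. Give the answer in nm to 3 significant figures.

162 nm

The Brackett series terminates on n_f = 4; the first line has n_i = 4+1 = 5.
ΔE = 340.0 × (1/4² − 1/5²) = 7.650 eV.
λ = 1240 / 7.650 = 162 nm.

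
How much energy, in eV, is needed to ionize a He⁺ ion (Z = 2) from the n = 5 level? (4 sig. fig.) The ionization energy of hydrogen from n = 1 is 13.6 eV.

E_n = −13.6 Z²/n² = −54.40/n² eV for Z = 2.
E_5 = −54.40/25 = −2.176 eV, so ionization (to E = 0) requires 2.176 eV.

2.176 eV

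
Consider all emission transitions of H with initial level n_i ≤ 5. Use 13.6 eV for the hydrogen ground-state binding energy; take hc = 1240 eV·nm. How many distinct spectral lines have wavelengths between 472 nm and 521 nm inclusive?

Enumerate all n_i → n_f pairs with 1 ≤ n_f < n_i ≤ 5 and compute λ = 1240 / [13.6·1·(1/n_f² − 1/n_i²)].
Lines falling in [472, 521] nm: 4→2 (486.3 nm).

1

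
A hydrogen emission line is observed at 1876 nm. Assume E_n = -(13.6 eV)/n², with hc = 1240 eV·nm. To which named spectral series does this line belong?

Paschen

ΔE = 1240/1876 = 0.6610 eV.
This matches 13.6 × (1/3² − 1/4²), so n_f = 3: the Paschen series.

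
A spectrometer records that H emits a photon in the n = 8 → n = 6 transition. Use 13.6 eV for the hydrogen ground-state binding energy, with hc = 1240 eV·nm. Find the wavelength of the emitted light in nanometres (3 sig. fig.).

ΔE = 13.60 × (1/6² − 1/8²) = 13.60 × 0.01215 = 0.1653 eV.
λ = hc/ΔE = 1240 / 0.1653 = 7500 nm.

7500 nm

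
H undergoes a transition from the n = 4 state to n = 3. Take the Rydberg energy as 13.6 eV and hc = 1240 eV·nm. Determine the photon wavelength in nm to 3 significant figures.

ΔE = 13.60 × (1/3² − 1/4²) = 13.60 × 0.04861 = 0.6611 eV.
λ = hc/ΔE = 1240 / 0.6611 = 1880 nm.

1880 nm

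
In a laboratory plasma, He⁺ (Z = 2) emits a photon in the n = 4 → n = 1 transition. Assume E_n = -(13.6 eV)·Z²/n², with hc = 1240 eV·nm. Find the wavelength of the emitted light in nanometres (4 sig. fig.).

For Z = 2 the level energies scale as Z², so the effective Rydberg energy is 13.6 × 4 = 54.40 eV.
ΔE = 54.40 × (1/1² − 1/4²) = 54.40 × 0.9375 = 51.00 eV.
λ = hc/ΔE = 1240 / 51.00 = 24.31 nm.

24.31 nm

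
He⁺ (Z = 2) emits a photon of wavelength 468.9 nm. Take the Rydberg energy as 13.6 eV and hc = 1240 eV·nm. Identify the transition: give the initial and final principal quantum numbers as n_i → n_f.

n_i = 4, n_f = 3

The photon energy is ΔE = hc/λ = 1240 / 468.9 = 2.644 eV.
With Z = 2, ΔE = 54.40 × (1/n_f² − 1/n_i²), so 1/n_f² − 1/n_i² = 0.04861.
Trying n_f = 3 gives 1/n_i² = 0.06250, i.e. n_i ≈ 4; this pair matches.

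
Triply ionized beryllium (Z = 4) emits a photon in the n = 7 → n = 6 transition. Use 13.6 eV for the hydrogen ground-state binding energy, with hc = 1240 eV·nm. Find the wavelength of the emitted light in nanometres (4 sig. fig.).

773.2 nm

For Z = 4 the level energies scale as Z², so the effective Rydberg energy is 13.6 × 16 = 217.6 eV.
ΔE = 217.6 × (1/6² − 1/7²) = 217.6 × 0.007370 = 1.604 eV.
λ = hc/ΔE = 1240 / 1.604 = 773.2 nm.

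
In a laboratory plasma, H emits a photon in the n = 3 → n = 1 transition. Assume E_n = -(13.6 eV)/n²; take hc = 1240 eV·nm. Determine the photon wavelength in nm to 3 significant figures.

ΔE = 13.60 × (1/1² − 1/3²) = 13.60 × 0.8889 = 12.09 eV.
λ = hc/ΔE = 1240 / 12.09 = 103 nm.

103 nm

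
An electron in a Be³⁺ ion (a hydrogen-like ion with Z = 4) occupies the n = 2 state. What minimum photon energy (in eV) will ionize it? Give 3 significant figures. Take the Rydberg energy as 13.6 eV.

E_n = −13.6 Z²/n² = −217.6/n² eV for Z = 4.
E_2 = −217.6/4 = −54.4 eV, so ionization (to E = 0) requires 54.4 eV.

54.4 eV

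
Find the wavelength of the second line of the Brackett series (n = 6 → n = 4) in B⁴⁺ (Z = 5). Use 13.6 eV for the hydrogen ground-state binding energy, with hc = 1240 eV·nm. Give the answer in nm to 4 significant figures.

The Brackett series terminates on n_f = 4; the second line has n_i = 4+2 = 6.
ΔE = 340.0 × (1/4² − 1/6²) = 11.81 eV.
λ = 1240 / 11.81 = 105.0 nm.

105.0 nm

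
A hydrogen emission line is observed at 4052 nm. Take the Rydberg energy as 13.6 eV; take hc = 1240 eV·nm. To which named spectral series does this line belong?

ΔE = 1240/4052 = 0.3060 eV.
This matches 13.6 × (1/4² − 1/5²), so n_f = 4: the Brackett series.

Brackett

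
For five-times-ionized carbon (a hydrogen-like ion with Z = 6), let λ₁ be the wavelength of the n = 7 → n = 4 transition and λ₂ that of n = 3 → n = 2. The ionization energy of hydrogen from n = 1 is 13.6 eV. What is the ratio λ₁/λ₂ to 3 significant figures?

λ ∝ 1/ΔE ∝ 1/(1/n_f² − 1/n_i²), and the Z² and hc factors cancel in the ratio.
λ₁/λ₂ = (1/2² − 1/3²)/(1/4² − 1/7²) = 0.1389/0.04209 = 3.30.

3.30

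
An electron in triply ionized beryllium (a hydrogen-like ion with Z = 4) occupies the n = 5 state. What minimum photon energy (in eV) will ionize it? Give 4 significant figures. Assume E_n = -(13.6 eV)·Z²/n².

E_n = −13.6 Z²/n² = −217.6/n² eV for Z = 4.
E_5 = −217.6/25 = −8.704 eV, so ionization (to E = 0) requires 8.704 eV.

8.704 eV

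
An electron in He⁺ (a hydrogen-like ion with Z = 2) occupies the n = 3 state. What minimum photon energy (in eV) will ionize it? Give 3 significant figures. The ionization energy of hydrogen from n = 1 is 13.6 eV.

6.04 eV

E_n = −13.6 Z²/n² = −54.40/n² eV for Z = 2.
E_3 = −54.40/9 = −6.04 eV, so ionization (to E = 0) requires 6.04 eV.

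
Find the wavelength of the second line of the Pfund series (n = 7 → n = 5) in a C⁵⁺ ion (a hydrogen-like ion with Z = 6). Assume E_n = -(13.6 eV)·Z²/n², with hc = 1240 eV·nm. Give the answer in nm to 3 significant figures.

The Pfund series terminates on n_f = 5; the second line has n_i = 5+2 = 7.
ΔE = 489.6 × (1/5² − 1/7²) = 9.592 eV.
λ = 1240 / 9.592 = 129 nm.

129 nm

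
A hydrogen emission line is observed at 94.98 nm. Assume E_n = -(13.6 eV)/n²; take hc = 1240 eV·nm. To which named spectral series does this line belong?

ΔE = 1240/94.98 = 13.06 eV.
This matches 13.6 × (1/1² − 1/5²), so n_f = 1: the Lyman series.

Lyman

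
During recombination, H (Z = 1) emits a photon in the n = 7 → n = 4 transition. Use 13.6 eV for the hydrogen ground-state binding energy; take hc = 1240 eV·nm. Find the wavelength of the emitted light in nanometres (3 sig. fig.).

ΔE = 13.60 × (1/4² − 1/7²) = 13.60 × 0.04209 = 0.5724 eV.
λ = hc/ΔE = 1240 / 0.5724 = 2170 nm.
This line belongs to the Brackett series.

2170 nm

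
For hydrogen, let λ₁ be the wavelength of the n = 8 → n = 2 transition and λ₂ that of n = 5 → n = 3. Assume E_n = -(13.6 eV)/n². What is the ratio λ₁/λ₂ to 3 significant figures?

0.303

λ ∝ 1/ΔE ∝ 1/(1/n_f² − 1/n_i²), and the Z² and hc factors cancel in the ratio.
λ₁/λ₂ = (1/3² − 1/5²)/(1/2² − 1/8²) = 0.07111/0.2344 = 0.303.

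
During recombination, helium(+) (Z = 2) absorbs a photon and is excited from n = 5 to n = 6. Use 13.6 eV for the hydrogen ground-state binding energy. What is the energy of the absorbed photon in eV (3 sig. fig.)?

The Bohr energies scale as Z², so for Z = 2: E_n = −54.40/n² eV.
E_6 = −54.40/36 = −1.511 eV and E_5 = −54.40/25 = −2.176 eV.
The photon energy is |E_6 − E_5| = 0.665 eV.

0.665 eV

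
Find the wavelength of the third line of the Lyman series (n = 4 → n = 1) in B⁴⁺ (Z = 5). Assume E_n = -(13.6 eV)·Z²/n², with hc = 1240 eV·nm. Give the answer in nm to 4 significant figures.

The Lyman series terminates on n_f = 1; the third line has n_i = 1+3 = 4.
ΔE = 340.0 × (1/1² − 1/4²) = 318.8 eV.
λ = 1240 / 318.8 = 3.890 nm.

3.890 nm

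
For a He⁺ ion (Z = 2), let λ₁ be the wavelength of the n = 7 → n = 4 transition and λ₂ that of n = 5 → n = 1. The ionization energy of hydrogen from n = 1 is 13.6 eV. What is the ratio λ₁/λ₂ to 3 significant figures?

λ ∝ 1/ΔE ∝ 1/(1/n_f² − 1/n_i²), and the Z² and hc factors cancel in the ratio.
λ₁/λ₂ = (1/1² − 1/5²)/(1/4² − 1/7²) = 0.9600/0.04209 = 22.8.

22.8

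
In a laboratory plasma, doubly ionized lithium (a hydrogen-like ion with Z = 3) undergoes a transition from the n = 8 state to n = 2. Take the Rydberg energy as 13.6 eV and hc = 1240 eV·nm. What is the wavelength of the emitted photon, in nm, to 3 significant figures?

For Z = 3 the level energies scale as Z², so the effective Rydberg energy is 13.6 × 9 = 122.4 eV.
ΔE = 122.4 × (1/2² − 1/8²) = 122.4 × 0.2344 = 28.69 eV.
λ = hc/ΔE = 1240 / 28.69 = 43.2 nm.

43.2 nm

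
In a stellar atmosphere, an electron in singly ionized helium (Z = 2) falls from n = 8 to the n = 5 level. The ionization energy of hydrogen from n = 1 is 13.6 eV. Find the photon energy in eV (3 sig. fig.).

The Bohr energies scale as Z², so for Z = 2: E_n = −54.40/n² eV.
E_8 = −54.40/64 = −0.8500 eV and E_5 = −54.40/25 = −2.176 eV.
The photon energy is |E_8 − E_5| = 1.33 eV.

1.33 eV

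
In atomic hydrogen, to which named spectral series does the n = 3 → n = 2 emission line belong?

Balmer

The series is set by the lower level: n_f = 2 is the Balmer series.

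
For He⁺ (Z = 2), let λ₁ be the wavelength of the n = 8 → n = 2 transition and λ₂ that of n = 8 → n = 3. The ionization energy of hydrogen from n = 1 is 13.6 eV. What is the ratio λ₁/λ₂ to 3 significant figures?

λ ∝ 1/ΔE ∝ 1/(1/n_f² − 1/n_i²), and the Z² and hc factors cancel in the ratio.
λ₁/λ₂ = (1/3² − 1/8²)/(1/2² − 1/8²) = 0.09549/0.2344 = 0.407.

0.407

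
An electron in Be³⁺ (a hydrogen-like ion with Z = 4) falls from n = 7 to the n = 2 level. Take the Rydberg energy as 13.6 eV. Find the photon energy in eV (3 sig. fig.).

50.0 eV

The Bohr energies scale as Z², so for Z = 4: E_n = −217.6/n² eV.
E_7 = −217.6/49 = −4.441 eV and E_2 = −217.6/4 = −54.40 eV.
The photon energy is |E_7 − E_2| = 50.0 eV.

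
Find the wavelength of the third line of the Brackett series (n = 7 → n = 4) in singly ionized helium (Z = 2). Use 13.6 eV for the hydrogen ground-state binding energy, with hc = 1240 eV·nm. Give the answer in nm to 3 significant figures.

The Brackett series terminates on n_f = 4; the third line has n_i = 4+3 = 7.
ΔE = 54.40 × (1/4² − 1/7²) = 2.290 eV.
λ = 1240 / 2.290 = 542 nm.

542 nm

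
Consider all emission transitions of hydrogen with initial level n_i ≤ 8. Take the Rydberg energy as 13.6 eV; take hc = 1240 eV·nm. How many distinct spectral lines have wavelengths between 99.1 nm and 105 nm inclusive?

1

Enumerate all n_i → n_f pairs with 1 ≤ n_f < n_i ≤ 8 and compute λ = 1240 / [13.6·1·(1/n_f² − 1/n_i²)].
Lines falling in [99.1, 105] nm: 3→1 (102.6 nm).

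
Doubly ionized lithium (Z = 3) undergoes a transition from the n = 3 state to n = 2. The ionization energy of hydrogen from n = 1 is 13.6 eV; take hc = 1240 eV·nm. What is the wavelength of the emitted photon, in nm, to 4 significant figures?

72.94 nm

For Z = 3 the level energies scale as Z², so the effective Rydberg energy is 13.6 × 9 = 122.4 eV.
ΔE = 122.4 × (1/2² − 1/3²) = 122.4 × 0.1389 = 17.00 eV.
λ = hc/ΔE = 1240 / 17.00 = 72.94 nm.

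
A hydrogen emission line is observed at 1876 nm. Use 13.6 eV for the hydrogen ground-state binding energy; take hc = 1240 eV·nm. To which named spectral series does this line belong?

Paschen

ΔE = 1240/1876 = 0.6610 eV.
This matches 13.6 × (1/3² − 1/4²), so n_f = 3: the Paschen series.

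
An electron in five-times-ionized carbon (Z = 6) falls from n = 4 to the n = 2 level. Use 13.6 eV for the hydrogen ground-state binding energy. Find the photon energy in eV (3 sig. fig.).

The Bohr energies scale as Z², so for Z = 6: E_n = −489.6/n² eV.
E_4 = −489.6/16 = −30.60 eV and E_2 = −489.6/4 = −122.4 eV.
The photon energy is |E_4 − E_2| = 91.8 eV.

91.8 eV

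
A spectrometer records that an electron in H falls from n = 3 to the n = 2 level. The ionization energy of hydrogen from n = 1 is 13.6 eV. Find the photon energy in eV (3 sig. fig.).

E_3 = −13.60/9 = −1.511 eV and E_2 = −13.60/4 = −3.400 eV.
The photon energy is |E_3 − E_2| = 1.89 eV.

1.89 eV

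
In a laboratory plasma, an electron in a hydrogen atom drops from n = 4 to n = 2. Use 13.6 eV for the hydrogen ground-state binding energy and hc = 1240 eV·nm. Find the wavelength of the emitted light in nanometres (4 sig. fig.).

486.3 nm

ΔE = 13.60 × (1/2² − 1/4²) = 13.60 × 0.1875 = 2.550 eV.
λ = hc/ΔE = 1240 / 2.550 = 486.3 nm.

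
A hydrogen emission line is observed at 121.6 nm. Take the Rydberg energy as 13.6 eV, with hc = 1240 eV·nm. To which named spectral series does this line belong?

Lyman

ΔE = 1240/121.6 = 10.20 eV.
This matches 13.6 × (1/1² − 1/2²), so n_f = 1: the Lyman series.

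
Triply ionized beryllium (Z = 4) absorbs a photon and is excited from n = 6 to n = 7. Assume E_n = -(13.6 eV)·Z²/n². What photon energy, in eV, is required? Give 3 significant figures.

The Bohr energies scale as Z², so for Z = 4: E_n = −217.6/n² eV.
E_7 = −217.6/49 = −4.441 eV and E_6 = −217.6/36 = −6.044 eV.
The photon energy is |E_7 − E_6| = 1.60 eV.

1.60 eV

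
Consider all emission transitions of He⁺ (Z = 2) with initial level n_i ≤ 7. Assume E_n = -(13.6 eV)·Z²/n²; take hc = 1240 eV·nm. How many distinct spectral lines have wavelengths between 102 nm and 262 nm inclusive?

Enumerate all n_i → n_f pairs with 1 ≤ n_f < n_i ≤ 7 and compute λ = 1240 / [13.6·4·(1/n_f² − 1/n_i²)].
Lines falling in [102, 262] nm: 6→2 (102.6 nm), 5→2 (108.5 nm), 4→2 (121.6 nm), 3→2 (164.1 nm), 7→3 (251.3 nm).

5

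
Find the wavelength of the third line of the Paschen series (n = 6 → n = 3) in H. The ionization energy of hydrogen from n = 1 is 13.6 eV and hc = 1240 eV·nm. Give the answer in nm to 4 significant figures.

1094 nm

The Paschen series terminates on n_f = 3; the third line has n_i = 3+3 = 6.
ΔE = 13.60 × (1/3² − 1/6²) = 1.133 eV.
λ = 1240 / 1.133 = 1094 nm.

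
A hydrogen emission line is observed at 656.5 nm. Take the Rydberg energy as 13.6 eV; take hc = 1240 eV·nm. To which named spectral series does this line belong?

ΔE = 1240/656.5 = 1.889 eV.
This matches 13.6 × (1/2² − 1/3²), so n_f = 2: the Balmer series.

Balmer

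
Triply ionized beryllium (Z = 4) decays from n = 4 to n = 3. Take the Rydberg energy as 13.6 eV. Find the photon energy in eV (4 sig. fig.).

The Bohr energies scale as Z², so for Z = 4: E_n = −217.6/n² eV.
E_4 = −217.6/16 = −13.60 eV and E_3 = −217.6/9 = −24.18 eV.
The photon energy is |E_4 − E_3| = 10.58 eV.

10.58 eV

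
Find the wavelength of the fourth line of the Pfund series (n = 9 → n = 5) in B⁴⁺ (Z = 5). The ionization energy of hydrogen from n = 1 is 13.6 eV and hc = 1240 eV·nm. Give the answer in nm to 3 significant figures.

132 nm

The Pfund series terminates on n_f = 5; the fourth line has n_i = 5+4 = 9.
ΔE = 340.0 × (1/5² − 1/9²) = 9.402 eV.
λ = 1240 / 9.402 = 132 nm.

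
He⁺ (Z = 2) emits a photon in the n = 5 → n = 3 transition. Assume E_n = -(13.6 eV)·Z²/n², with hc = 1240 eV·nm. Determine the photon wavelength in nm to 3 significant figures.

For Z = 2 the level energies scale as Z², so the effective Rydberg energy is 13.6 × 4 = 54.40 eV.
ΔE = 54.40 × (1/3² − 1/5²) = 54.40 × 0.07111 = 3.868 eV.
λ = hc/ΔE = 1240 / 3.868 = 321 nm.

321 nm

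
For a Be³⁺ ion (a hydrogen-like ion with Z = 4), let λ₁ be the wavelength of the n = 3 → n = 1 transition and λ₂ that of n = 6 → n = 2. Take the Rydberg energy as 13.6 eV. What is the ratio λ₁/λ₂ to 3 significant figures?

0.250

λ ∝ 1/ΔE ∝ 1/(1/n_f² − 1/n_i²), and the Z² and hc factors cancel in the ratio.
λ₁/λ₂ = (1/2² − 1/6²)/(1/1² − 1/3²) = 0.2222/0.8889 = 0.250.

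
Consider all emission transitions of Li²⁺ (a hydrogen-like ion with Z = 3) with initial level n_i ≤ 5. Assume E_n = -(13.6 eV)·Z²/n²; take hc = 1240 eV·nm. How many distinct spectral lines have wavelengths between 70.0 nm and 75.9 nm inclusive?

Enumerate all n_i → n_f pairs with 1 ≤ n_f < n_i ≤ 5 and compute λ = 1240 / [13.6·9·(1/n_f² − 1/n_i²)].
Lines falling in [70.0, 75.9] nm: 3→2 (72.94 nm).

1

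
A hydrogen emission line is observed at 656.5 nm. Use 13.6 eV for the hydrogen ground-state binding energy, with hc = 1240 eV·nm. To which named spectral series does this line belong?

Balmer

ΔE = 1240/656.5 = 1.889 eV.
This matches 13.6 × (1/2² − 1/3²), so n_f = 2: the Balmer series.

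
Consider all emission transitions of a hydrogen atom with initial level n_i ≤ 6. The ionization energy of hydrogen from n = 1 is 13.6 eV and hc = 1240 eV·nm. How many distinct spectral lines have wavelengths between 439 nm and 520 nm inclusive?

1

Enumerate all n_i → n_f pairs with 1 ≤ n_f < n_i ≤ 6 and compute λ = 1240 / [13.6·1·(1/n_f² − 1/n_i²)].
Lines falling in [439, 520] nm: 4→2 (486.3 nm).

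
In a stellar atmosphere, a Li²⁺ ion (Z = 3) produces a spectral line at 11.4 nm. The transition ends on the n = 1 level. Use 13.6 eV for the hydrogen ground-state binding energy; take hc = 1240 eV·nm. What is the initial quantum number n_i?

The photon energy is ΔE = hc/λ = 1240 / 11.4 = 108.8 eV.
With Z = 3, ΔE = 122.4 × (1/n_f² − 1/n_i²), so 1/n_f² − 1/n_i² = 0.8887.
With n_f = 1: 1/n_i² = 1/1 − 0.8887 = 0.1113, so n_i ≈ 3.00.

n_i = 3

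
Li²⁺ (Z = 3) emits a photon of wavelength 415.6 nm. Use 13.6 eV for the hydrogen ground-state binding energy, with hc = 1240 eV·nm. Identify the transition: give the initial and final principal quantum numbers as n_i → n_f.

n_i = 8, n_f = 5

The photon energy is ΔE = hc/λ = 1240 / 415.6 = 2.984 eV.
With Z = 3, ΔE = 122.4 × (1/n_f² − 1/n_i²), so 1/n_f² − 1/n_i² = 0.02438.
Trying n_f = 5 gives 1/n_i² = 0.01562, i.e. n_i ≈ 8; this pair matches.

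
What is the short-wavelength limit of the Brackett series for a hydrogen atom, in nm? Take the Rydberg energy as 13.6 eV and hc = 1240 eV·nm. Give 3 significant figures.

The Brackett series has lower level n_f = 4; the series limit corresponds to n_i → ∞.
ΔE_max = 13.6 × 1 / 4² = 0.8500 eV.
λ_min = 1240 / 0.8500 = 1460 nm.

1460 nm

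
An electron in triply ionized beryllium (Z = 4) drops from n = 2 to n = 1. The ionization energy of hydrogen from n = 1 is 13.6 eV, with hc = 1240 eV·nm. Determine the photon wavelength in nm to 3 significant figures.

7.60 nm

For Z = 4 the level energies scale as Z², so the effective Rydberg energy is 13.6 × 16 = 217.6 eV.
ΔE = 217.6 × (1/1² − 1/2²) = 217.6 × 0.7500 = 163.2 eV.
λ = hc/ΔE = 1240 / 163.2 = 7.60 nm.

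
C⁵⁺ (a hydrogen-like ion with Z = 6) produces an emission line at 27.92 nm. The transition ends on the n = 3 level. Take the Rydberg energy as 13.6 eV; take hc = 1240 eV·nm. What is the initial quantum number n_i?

n_i = 7

The photon energy is ΔE = hc/λ = 1240 / 27.92 = 44.41 eV.
With Z = 6, ΔE = 489.6 × (1/n_f² − 1/n_i²), so 1/n_f² − 1/n_i² = 0.09071.
With n_f = 3: 1/n_i² = 1/9 − 0.09071 = 0.02040, so n_i ≈ 7.00.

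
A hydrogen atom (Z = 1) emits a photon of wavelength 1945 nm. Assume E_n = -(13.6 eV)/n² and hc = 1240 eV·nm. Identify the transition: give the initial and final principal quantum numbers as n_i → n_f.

The photon energy is ΔE = hc/λ = 1240 / 1945 = 0.6375 eV.
With Z = 1, ΔE = 13.60 × (1/n_f² − 1/n_i²), so 1/n_f² − 1/n_i² = 0.04688.
Trying n_f = 4 gives 1/n_i² = 0.01562, i.e. n_i ≈ 8; this pair matches.

n_i = 8, n_f = 4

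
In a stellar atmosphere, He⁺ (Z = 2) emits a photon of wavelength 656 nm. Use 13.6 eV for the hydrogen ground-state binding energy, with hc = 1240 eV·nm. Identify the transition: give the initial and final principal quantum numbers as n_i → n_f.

n_i = 6, n_f = 4

The photon energy is ΔE = hc/λ = 1240 / 656 = 1.890 eV.
With Z = 2, ΔE = 54.40 × (1/n_f² − 1/n_i²), so 1/n_f² − 1/n_i² = 0.03475.
Trying n_f = 4 gives 1/n_i² = 0.02775, i.e. n_i ≈ 6; this pair matches.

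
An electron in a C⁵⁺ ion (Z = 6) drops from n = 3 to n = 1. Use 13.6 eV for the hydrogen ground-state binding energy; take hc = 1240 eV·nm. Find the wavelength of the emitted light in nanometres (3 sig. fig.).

2.85 nm

For Z = 6 the level energies scale as Z², so the effective Rydberg energy is 13.6 × 36 = 489.6 eV.
ΔE = 489.6 × (1/1² − 1/3²) = 489.6 × 0.8889 = 435.2 eV.
λ = hc/ΔE = 1240 / 435.2 = 2.85 nm.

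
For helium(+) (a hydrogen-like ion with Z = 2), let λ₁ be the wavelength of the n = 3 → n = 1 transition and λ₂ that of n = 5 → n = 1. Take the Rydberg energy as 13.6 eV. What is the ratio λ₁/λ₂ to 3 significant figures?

1.08

λ ∝ 1/ΔE ∝ 1/(1/n_f² − 1/n_i²), and the Z² and hc factors cancel in the ratio.
λ₁/λ₂ = (1/1² − 1/5²)/(1/1² − 1/3²) = 0.9600/0.8889 = 1.08.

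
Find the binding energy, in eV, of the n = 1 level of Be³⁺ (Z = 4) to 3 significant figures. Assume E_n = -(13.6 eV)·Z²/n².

218 eV

E_n = −13.6 Z²/n² = −217.6/n² eV for Z = 4.
E_1 = −217.6/1 = −218 eV, so ionization (to E = 0) requires 218 eV.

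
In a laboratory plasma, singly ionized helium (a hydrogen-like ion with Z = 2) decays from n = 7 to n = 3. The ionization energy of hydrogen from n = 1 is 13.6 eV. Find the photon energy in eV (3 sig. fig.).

The Bohr energies scale as Z², so for Z = 2: E_n = −54.40/n² eV.
E_7 = −54.40/49 = −1.110 eV and E_3 = −54.40/9 = −6.044 eV.
The photon energy is |E_7 − E_3| = 4.93 eV.

4.93 eV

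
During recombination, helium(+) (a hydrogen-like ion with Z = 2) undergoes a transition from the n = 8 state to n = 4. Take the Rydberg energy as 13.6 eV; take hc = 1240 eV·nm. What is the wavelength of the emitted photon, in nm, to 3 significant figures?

For Z = 2 the level energies scale as Z², so the effective Rydberg energy is 13.6 × 4 = 54.40 eV.
ΔE = 54.40 × (1/4² − 1/8²) = 54.40 × 0.04688 = 2.550 eV.
λ = hc/ΔE = 1240 / 2.550 = 486 nm.

486 nm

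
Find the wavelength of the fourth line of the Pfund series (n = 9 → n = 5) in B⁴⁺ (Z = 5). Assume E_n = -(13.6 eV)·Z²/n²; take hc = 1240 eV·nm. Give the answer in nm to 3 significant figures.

132 nm

The Pfund series terminates on n_f = 5; the fourth line has n_i = 5+4 = 9.
ΔE = 340.0 × (1/5² − 1/9²) = 9.402 eV.
λ = 1240 / 9.402 = 132 nm.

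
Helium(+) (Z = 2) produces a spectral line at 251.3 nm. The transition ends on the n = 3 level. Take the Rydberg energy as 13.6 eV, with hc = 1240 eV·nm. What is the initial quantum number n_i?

n_i = 7

The photon energy is ΔE = hc/λ = 1240 / 251.3 = 4.934 eV.
With Z = 2, ΔE = 54.40 × (1/n_f² − 1/n_i²), so 1/n_f² − 1/n_i² = 0.09070.
With n_f = 3: 1/n_i² = 1/9 − 0.09070 = 0.02041, so n_i ≈ 7.00.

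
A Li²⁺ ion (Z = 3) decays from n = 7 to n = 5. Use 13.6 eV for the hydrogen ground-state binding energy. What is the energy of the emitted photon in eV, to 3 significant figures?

2.40 eV

The Bohr energies scale as Z², so for Z = 3: E_n = −122.4/n² eV.
E_7 = −122.4/49 = −2.498 eV and E_5 = −122.4/25 = −4.896 eV.
The photon energy is |E_7 − E_5| = 2.40 eV.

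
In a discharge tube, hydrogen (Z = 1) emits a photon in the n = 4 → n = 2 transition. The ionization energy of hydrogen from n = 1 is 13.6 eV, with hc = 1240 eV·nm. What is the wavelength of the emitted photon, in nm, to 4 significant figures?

486.3 nm

ΔE = 13.60 × (1/2² − 1/4²) = 13.60 × 0.1875 = 2.550 eV.
λ = hc/ΔE = 1240 / 2.550 = 486.3 nm.
This line belongs to the Balmer series.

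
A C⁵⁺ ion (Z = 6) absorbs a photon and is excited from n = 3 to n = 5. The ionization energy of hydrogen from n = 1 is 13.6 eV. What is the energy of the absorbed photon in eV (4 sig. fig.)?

34.82 eV

The Bohr energies scale as Z², so for Z = 6: E_n = −489.6/n² eV.
E_5 = −489.6/25 = −19.58 eV and E_3 = −489.6/9 = −54.40 eV.
The photon energy is |E_5 − E_3| = 34.82 eV.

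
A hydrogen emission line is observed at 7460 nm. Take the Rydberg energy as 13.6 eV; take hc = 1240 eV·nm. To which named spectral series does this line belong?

Pfund

ΔE = 1240/7460 = 0.1662 eV.
This matches 13.6 × (1/5² − 1/6²), so n_f = 5: the Pfund series.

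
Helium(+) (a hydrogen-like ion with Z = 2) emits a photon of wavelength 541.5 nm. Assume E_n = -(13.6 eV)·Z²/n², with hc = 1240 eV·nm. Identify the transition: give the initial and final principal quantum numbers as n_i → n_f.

n_i = 7, n_f = 4

The photon energy is ΔE = hc/λ = 1240 / 541.5 = 2.290 eV.
With Z = 2, ΔE = 54.40 × (1/n_f² − 1/n_i²), so 1/n_f² − 1/n_i² = 0.04209.
Trying n_f = 4 gives 1/n_i² = 0.02041, i.e. n_i ≈ 7; this pair matches.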